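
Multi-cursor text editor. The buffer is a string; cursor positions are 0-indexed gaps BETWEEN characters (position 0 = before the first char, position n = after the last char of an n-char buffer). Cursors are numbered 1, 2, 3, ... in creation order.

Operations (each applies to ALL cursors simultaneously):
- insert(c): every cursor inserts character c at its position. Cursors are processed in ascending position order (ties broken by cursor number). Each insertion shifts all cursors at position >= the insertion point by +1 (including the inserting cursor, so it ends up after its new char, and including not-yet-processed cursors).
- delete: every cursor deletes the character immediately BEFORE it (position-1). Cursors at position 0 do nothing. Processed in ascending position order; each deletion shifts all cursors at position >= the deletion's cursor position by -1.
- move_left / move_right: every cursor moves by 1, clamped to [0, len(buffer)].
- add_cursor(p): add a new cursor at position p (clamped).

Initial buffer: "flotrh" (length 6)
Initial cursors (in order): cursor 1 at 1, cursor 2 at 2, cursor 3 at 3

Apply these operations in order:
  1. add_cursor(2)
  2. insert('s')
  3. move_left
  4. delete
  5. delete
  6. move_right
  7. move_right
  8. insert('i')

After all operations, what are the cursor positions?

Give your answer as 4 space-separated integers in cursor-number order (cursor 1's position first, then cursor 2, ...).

Answer: 6 6 6 6

Derivation:
After op 1 (add_cursor(2)): buffer="flotrh" (len 6), cursors c1@1 c2@2 c4@2 c3@3, authorship ......
After op 2 (insert('s')): buffer="fslssostrh" (len 10), cursors c1@2 c2@5 c4@5 c3@7, authorship .1.24.3...
After op 3 (move_left): buffer="fslssostrh" (len 10), cursors c1@1 c2@4 c4@4 c3@6, authorship .1.24.3...
After op 4 (delete): buffer="ssstrh" (len 6), cursors c1@0 c2@1 c4@1 c3@2, authorship 143...
After op 5 (delete): buffer="strh" (len 4), cursors c1@0 c2@0 c3@0 c4@0, authorship 3...
After op 6 (move_right): buffer="strh" (len 4), cursors c1@1 c2@1 c3@1 c4@1, authorship 3...
After op 7 (move_right): buffer="strh" (len 4), cursors c1@2 c2@2 c3@2 c4@2, authorship 3...
After op 8 (insert('i')): buffer="stiiiirh" (len 8), cursors c1@6 c2@6 c3@6 c4@6, authorship 3.1234..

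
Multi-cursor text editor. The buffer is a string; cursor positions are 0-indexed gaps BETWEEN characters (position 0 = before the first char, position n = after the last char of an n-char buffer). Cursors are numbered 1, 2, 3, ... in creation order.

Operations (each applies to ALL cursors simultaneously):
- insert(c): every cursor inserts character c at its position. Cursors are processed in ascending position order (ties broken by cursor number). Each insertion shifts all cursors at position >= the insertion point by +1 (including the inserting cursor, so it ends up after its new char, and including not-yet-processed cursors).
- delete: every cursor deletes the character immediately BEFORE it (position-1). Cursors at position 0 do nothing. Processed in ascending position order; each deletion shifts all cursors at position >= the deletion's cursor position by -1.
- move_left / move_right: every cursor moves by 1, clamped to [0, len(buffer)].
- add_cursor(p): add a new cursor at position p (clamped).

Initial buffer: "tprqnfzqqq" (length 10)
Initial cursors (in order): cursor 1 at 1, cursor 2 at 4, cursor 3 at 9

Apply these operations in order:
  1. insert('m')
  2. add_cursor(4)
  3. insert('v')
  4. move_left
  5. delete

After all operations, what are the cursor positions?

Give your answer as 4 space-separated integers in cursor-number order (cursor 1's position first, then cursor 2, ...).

After op 1 (insert('m')): buffer="tmprqmnfzqqmq" (len 13), cursors c1@2 c2@6 c3@12, authorship .1...2.....3.
After op 2 (add_cursor(4)): buffer="tmprqmnfzqqmq" (len 13), cursors c1@2 c4@4 c2@6 c3@12, authorship .1...2.....3.
After op 3 (insert('v')): buffer="tmvprvqmvnfzqqmvq" (len 17), cursors c1@3 c4@6 c2@9 c3@16, authorship .11..4.22.....33.
After op 4 (move_left): buffer="tmvprvqmvnfzqqmvq" (len 17), cursors c1@2 c4@5 c2@8 c3@15, authorship .11..4.22.....33.
After op 5 (delete): buffer="tvpvqvnfzqqvq" (len 13), cursors c1@1 c4@3 c2@5 c3@11, authorship .1.4.2.....3.

Answer: 1 5 11 3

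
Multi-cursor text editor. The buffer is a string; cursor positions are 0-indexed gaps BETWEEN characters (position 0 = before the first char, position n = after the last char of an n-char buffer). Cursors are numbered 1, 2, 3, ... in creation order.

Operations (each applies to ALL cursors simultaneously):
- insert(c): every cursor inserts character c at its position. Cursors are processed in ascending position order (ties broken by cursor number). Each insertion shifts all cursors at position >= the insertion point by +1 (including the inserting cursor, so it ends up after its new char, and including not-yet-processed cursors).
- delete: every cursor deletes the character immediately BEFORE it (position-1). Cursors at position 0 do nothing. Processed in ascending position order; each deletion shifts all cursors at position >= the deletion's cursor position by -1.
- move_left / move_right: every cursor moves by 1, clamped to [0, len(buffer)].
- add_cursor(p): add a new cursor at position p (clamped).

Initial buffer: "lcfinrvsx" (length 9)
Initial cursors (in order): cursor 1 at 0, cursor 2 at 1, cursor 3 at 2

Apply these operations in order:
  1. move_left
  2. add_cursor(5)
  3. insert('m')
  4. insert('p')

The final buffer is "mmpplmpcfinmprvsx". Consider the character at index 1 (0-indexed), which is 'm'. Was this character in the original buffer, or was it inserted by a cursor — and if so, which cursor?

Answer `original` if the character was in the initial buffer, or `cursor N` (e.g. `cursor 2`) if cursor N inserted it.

After op 1 (move_left): buffer="lcfinrvsx" (len 9), cursors c1@0 c2@0 c3@1, authorship .........
After op 2 (add_cursor(5)): buffer="lcfinrvsx" (len 9), cursors c1@0 c2@0 c3@1 c4@5, authorship .........
After op 3 (insert('m')): buffer="mmlmcfinmrvsx" (len 13), cursors c1@2 c2@2 c3@4 c4@9, authorship 12.3....4....
After op 4 (insert('p')): buffer="mmpplmpcfinmprvsx" (len 17), cursors c1@4 c2@4 c3@7 c4@13, authorship 1212.33....44....
Authorship (.=original, N=cursor N): 1 2 1 2 . 3 3 . . . . 4 4 . . . .
Index 1: author = 2

Answer: cursor 2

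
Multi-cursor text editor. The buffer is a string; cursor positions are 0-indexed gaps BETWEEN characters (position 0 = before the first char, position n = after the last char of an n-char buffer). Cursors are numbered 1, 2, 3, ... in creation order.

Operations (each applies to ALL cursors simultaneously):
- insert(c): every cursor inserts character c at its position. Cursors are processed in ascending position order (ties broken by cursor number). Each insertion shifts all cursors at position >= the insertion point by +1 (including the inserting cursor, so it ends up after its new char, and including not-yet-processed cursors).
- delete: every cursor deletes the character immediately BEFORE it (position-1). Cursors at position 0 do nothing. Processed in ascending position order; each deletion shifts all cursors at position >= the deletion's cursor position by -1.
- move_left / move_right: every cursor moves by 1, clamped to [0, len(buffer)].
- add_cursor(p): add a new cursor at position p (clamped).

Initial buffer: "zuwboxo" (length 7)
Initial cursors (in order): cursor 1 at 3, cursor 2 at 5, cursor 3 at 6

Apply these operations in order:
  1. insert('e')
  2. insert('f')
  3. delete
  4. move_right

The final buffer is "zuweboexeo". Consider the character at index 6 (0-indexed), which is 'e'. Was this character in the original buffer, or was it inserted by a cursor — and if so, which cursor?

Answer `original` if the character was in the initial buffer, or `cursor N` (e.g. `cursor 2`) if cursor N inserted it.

Answer: cursor 2

Derivation:
After op 1 (insert('e')): buffer="zuweboexeo" (len 10), cursors c1@4 c2@7 c3@9, authorship ...1..2.3.
After op 2 (insert('f')): buffer="zuwefboefxefo" (len 13), cursors c1@5 c2@9 c3@12, authorship ...11..22.33.
After op 3 (delete): buffer="zuweboexeo" (len 10), cursors c1@4 c2@7 c3@9, authorship ...1..2.3.
After op 4 (move_right): buffer="zuweboexeo" (len 10), cursors c1@5 c2@8 c3@10, authorship ...1..2.3.
Authorship (.=original, N=cursor N): . . . 1 . . 2 . 3 .
Index 6: author = 2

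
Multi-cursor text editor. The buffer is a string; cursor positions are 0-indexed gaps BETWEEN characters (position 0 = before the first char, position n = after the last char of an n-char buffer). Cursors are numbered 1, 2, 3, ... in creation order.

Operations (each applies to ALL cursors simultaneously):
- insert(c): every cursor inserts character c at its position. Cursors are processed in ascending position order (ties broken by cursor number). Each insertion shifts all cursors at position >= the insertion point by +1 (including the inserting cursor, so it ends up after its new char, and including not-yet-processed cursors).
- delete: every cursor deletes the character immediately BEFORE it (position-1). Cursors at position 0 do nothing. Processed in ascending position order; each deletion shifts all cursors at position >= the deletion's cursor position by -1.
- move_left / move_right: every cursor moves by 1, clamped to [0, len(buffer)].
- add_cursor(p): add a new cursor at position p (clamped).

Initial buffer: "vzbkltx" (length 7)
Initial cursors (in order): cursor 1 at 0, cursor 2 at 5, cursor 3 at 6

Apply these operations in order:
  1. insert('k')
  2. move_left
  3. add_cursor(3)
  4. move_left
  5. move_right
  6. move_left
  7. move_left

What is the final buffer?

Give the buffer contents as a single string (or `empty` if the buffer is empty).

Answer: kvzbklktkx

Derivation:
After op 1 (insert('k')): buffer="kvzbklktkx" (len 10), cursors c1@1 c2@7 c3@9, authorship 1.....2.3.
After op 2 (move_left): buffer="kvzbklktkx" (len 10), cursors c1@0 c2@6 c3@8, authorship 1.....2.3.
After op 3 (add_cursor(3)): buffer="kvzbklktkx" (len 10), cursors c1@0 c4@3 c2@6 c3@8, authorship 1.....2.3.
After op 4 (move_left): buffer="kvzbklktkx" (len 10), cursors c1@0 c4@2 c2@5 c3@7, authorship 1.....2.3.
After op 5 (move_right): buffer="kvzbklktkx" (len 10), cursors c1@1 c4@3 c2@6 c3@8, authorship 1.....2.3.
After op 6 (move_left): buffer="kvzbklktkx" (len 10), cursors c1@0 c4@2 c2@5 c3@7, authorship 1.....2.3.
After op 7 (move_left): buffer="kvzbklktkx" (len 10), cursors c1@0 c4@1 c2@4 c3@6, authorship 1.....2.3.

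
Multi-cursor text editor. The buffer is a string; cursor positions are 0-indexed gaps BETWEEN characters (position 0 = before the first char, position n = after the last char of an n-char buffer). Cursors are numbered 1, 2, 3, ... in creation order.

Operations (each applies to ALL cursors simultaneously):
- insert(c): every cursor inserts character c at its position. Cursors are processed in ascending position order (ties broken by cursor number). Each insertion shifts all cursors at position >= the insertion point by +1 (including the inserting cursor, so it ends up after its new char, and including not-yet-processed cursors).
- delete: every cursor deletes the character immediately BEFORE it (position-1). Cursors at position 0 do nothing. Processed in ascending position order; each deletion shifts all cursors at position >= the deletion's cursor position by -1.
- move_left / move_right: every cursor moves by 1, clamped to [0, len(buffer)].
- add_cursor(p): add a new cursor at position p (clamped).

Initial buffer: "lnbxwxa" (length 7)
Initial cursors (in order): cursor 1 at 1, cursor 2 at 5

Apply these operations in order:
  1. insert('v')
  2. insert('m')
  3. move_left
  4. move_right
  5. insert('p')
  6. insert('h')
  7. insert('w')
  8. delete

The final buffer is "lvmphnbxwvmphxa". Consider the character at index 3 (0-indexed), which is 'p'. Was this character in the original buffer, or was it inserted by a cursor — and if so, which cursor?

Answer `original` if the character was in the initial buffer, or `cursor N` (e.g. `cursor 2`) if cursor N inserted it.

Answer: cursor 1

Derivation:
After op 1 (insert('v')): buffer="lvnbxwvxa" (len 9), cursors c1@2 c2@7, authorship .1....2..
After op 2 (insert('m')): buffer="lvmnbxwvmxa" (len 11), cursors c1@3 c2@9, authorship .11....22..
After op 3 (move_left): buffer="lvmnbxwvmxa" (len 11), cursors c1@2 c2@8, authorship .11....22..
After op 4 (move_right): buffer="lvmnbxwvmxa" (len 11), cursors c1@3 c2@9, authorship .11....22..
After op 5 (insert('p')): buffer="lvmpnbxwvmpxa" (len 13), cursors c1@4 c2@11, authorship .111....222..
After op 6 (insert('h')): buffer="lvmphnbxwvmphxa" (len 15), cursors c1@5 c2@13, authorship .1111....2222..
After op 7 (insert('w')): buffer="lvmphwnbxwvmphwxa" (len 17), cursors c1@6 c2@15, authorship .11111....22222..
After op 8 (delete): buffer="lvmphnbxwvmphxa" (len 15), cursors c1@5 c2@13, authorship .1111....2222..
Authorship (.=original, N=cursor N): . 1 1 1 1 . . . . 2 2 2 2 . .
Index 3: author = 1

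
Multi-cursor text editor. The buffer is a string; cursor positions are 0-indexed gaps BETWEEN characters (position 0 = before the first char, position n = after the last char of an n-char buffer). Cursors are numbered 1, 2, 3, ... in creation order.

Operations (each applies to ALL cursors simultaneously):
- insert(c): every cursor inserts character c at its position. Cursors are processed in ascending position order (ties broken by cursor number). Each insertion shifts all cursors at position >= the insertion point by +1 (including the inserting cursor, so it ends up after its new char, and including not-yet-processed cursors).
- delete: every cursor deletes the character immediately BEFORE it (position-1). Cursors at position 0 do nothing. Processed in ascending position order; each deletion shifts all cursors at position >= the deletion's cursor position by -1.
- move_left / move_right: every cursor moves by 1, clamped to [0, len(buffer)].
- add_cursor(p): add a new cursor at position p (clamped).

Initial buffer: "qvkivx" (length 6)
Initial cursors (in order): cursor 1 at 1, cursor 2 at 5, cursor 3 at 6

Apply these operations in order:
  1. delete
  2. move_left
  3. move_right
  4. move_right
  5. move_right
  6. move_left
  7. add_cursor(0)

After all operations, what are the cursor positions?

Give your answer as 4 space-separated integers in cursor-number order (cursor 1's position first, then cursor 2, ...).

After op 1 (delete): buffer="vki" (len 3), cursors c1@0 c2@3 c3@3, authorship ...
After op 2 (move_left): buffer="vki" (len 3), cursors c1@0 c2@2 c3@2, authorship ...
After op 3 (move_right): buffer="vki" (len 3), cursors c1@1 c2@3 c3@3, authorship ...
After op 4 (move_right): buffer="vki" (len 3), cursors c1@2 c2@3 c3@3, authorship ...
After op 5 (move_right): buffer="vki" (len 3), cursors c1@3 c2@3 c3@3, authorship ...
After op 6 (move_left): buffer="vki" (len 3), cursors c1@2 c2@2 c3@2, authorship ...
After op 7 (add_cursor(0)): buffer="vki" (len 3), cursors c4@0 c1@2 c2@2 c3@2, authorship ...

Answer: 2 2 2 0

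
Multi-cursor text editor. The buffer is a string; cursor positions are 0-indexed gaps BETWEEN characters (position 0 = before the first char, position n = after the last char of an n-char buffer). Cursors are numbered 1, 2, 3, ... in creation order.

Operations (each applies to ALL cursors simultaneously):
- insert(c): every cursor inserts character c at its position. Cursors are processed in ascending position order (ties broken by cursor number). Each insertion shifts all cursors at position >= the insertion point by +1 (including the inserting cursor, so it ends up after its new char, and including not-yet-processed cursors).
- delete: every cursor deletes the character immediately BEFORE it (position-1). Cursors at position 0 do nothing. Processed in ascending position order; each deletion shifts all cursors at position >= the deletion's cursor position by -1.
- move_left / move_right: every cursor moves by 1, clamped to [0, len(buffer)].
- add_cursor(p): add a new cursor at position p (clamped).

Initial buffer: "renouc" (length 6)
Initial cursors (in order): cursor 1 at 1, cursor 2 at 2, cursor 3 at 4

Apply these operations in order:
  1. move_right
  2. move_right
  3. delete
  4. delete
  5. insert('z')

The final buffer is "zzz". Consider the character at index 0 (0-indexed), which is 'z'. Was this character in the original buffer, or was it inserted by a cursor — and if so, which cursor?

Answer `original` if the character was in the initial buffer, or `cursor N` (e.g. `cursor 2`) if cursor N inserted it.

After op 1 (move_right): buffer="renouc" (len 6), cursors c1@2 c2@3 c3@5, authorship ......
After op 2 (move_right): buffer="renouc" (len 6), cursors c1@3 c2@4 c3@6, authorship ......
After op 3 (delete): buffer="reu" (len 3), cursors c1@2 c2@2 c3@3, authorship ...
After op 4 (delete): buffer="" (len 0), cursors c1@0 c2@0 c3@0, authorship 
After op 5 (insert('z')): buffer="zzz" (len 3), cursors c1@3 c2@3 c3@3, authorship 123
Authorship (.=original, N=cursor N): 1 2 3
Index 0: author = 1

Answer: cursor 1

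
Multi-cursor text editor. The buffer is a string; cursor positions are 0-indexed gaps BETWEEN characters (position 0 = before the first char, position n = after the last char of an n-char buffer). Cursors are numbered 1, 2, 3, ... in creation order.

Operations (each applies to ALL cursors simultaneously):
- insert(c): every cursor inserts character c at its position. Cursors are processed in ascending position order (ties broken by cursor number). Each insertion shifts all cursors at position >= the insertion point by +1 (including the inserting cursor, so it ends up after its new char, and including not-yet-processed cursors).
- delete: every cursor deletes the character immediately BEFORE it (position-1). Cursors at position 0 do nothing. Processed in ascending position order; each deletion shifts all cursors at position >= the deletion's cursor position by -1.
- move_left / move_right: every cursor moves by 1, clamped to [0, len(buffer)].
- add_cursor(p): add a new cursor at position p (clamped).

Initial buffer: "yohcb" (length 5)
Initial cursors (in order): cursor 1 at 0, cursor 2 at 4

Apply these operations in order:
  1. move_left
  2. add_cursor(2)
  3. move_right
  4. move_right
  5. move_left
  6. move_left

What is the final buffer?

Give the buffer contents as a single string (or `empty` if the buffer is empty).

After op 1 (move_left): buffer="yohcb" (len 5), cursors c1@0 c2@3, authorship .....
After op 2 (add_cursor(2)): buffer="yohcb" (len 5), cursors c1@0 c3@2 c2@3, authorship .....
After op 3 (move_right): buffer="yohcb" (len 5), cursors c1@1 c3@3 c2@4, authorship .....
After op 4 (move_right): buffer="yohcb" (len 5), cursors c1@2 c3@4 c2@5, authorship .....
After op 5 (move_left): buffer="yohcb" (len 5), cursors c1@1 c3@3 c2@4, authorship .....
After op 6 (move_left): buffer="yohcb" (len 5), cursors c1@0 c3@2 c2@3, authorship .....

Answer: yohcb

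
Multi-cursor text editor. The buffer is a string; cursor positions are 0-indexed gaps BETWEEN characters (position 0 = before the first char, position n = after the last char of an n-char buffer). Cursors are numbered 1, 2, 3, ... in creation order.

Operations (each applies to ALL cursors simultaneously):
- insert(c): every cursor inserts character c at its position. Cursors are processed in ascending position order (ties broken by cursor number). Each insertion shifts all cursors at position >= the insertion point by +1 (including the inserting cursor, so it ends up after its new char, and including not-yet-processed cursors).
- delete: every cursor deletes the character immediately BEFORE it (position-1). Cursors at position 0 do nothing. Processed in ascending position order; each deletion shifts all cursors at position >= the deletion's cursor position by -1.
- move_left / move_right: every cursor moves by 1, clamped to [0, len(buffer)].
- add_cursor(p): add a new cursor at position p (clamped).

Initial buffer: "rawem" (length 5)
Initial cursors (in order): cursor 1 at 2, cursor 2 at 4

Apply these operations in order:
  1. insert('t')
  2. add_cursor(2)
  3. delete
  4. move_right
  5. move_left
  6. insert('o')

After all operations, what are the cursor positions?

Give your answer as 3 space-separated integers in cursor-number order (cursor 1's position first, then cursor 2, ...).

Answer: 3 6 3

Derivation:
After op 1 (insert('t')): buffer="ratwetm" (len 7), cursors c1@3 c2@6, authorship ..1..2.
After op 2 (add_cursor(2)): buffer="ratwetm" (len 7), cursors c3@2 c1@3 c2@6, authorship ..1..2.
After op 3 (delete): buffer="rwem" (len 4), cursors c1@1 c3@1 c2@3, authorship ....
After op 4 (move_right): buffer="rwem" (len 4), cursors c1@2 c3@2 c2@4, authorship ....
After op 5 (move_left): buffer="rwem" (len 4), cursors c1@1 c3@1 c2@3, authorship ....
After op 6 (insert('o')): buffer="rooweom" (len 7), cursors c1@3 c3@3 c2@6, authorship .13..2.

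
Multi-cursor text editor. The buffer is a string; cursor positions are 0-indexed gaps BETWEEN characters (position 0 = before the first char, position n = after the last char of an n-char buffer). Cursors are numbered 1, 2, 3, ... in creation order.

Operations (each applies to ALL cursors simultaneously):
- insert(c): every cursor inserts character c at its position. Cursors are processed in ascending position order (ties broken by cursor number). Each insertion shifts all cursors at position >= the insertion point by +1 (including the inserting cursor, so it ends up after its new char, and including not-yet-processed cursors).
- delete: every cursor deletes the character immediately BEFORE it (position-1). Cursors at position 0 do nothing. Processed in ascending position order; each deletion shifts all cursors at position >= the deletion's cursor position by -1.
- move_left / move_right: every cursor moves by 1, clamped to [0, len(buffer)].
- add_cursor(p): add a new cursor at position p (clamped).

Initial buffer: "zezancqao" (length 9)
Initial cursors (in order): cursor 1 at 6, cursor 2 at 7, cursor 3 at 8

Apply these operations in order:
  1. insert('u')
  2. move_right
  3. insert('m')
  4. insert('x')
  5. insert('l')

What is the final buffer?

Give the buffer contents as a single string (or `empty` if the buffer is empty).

After op 1 (insert('u')): buffer="zezancuquauo" (len 12), cursors c1@7 c2@9 c3@11, authorship ......1.2.3.
After op 2 (move_right): buffer="zezancuquauo" (len 12), cursors c1@8 c2@10 c3@12, authorship ......1.2.3.
After op 3 (insert('m')): buffer="zezancuqmuamuom" (len 15), cursors c1@9 c2@12 c3@15, authorship ......1.12.23.3
After op 4 (insert('x')): buffer="zezancuqmxuamxuomx" (len 18), cursors c1@10 c2@14 c3@18, authorship ......1.112.223.33
After op 5 (insert('l')): buffer="zezancuqmxluamxluomxl" (len 21), cursors c1@11 c2@16 c3@21, authorship ......1.1112.2223.333

Answer: zezancuqmxluamxluomxl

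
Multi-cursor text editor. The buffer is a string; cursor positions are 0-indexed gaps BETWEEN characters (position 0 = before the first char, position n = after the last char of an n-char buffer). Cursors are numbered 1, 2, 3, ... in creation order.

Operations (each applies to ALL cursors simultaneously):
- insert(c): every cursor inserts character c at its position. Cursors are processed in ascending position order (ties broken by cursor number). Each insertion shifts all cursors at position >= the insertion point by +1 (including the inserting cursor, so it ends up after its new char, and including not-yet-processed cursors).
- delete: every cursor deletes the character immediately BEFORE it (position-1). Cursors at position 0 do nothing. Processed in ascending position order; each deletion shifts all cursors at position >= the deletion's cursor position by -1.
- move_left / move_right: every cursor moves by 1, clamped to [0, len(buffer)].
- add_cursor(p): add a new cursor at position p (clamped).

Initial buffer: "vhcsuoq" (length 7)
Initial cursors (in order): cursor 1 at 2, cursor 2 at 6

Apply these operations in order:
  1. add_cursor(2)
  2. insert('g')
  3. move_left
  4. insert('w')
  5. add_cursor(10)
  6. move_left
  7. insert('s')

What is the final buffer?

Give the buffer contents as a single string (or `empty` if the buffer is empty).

After op 1 (add_cursor(2)): buffer="vhcsuoq" (len 7), cursors c1@2 c3@2 c2@6, authorship .......
After op 2 (insert('g')): buffer="vhggcsuogq" (len 10), cursors c1@4 c3@4 c2@9, authorship ..13....2.
After op 3 (move_left): buffer="vhggcsuogq" (len 10), cursors c1@3 c3@3 c2@8, authorship ..13....2.
After op 4 (insert('w')): buffer="vhgwwgcsuowgq" (len 13), cursors c1@5 c3@5 c2@11, authorship ..1133....22.
After op 5 (add_cursor(10)): buffer="vhgwwgcsuowgq" (len 13), cursors c1@5 c3@5 c4@10 c2@11, authorship ..1133....22.
After op 6 (move_left): buffer="vhgwwgcsuowgq" (len 13), cursors c1@4 c3@4 c4@9 c2@10, authorship ..1133....22.
After op 7 (insert('s')): buffer="vhgwsswgcsusoswgq" (len 17), cursors c1@6 c3@6 c4@12 c2@14, authorship ..111333...4.222.

Answer: vhgwsswgcsusoswgq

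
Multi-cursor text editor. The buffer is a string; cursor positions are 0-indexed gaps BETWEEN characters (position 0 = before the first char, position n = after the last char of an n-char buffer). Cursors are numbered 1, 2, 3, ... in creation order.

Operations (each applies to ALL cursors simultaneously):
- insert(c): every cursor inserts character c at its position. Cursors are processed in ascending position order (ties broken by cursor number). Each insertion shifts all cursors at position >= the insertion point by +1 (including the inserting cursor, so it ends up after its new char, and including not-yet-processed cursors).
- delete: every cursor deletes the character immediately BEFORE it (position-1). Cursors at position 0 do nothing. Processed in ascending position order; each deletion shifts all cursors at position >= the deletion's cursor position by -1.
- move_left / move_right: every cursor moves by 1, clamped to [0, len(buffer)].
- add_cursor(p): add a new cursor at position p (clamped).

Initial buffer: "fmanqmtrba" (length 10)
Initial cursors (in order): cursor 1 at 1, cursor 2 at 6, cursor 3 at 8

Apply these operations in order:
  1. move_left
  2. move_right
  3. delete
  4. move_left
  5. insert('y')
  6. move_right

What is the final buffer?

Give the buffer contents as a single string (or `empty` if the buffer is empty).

After op 1 (move_left): buffer="fmanqmtrba" (len 10), cursors c1@0 c2@5 c3@7, authorship ..........
After op 2 (move_right): buffer="fmanqmtrba" (len 10), cursors c1@1 c2@6 c3@8, authorship ..........
After op 3 (delete): buffer="manqtba" (len 7), cursors c1@0 c2@4 c3@5, authorship .......
After op 4 (move_left): buffer="manqtba" (len 7), cursors c1@0 c2@3 c3@4, authorship .......
After op 5 (insert('y')): buffer="ymanyqytba" (len 10), cursors c1@1 c2@5 c3@7, authorship 1...2.3...
After op 6 (move_right): buffer="ymanyqytba" (len 10), cursors c1@2 c2@6 c3@8, authorship 1...2.3...

Answer: ymanyqytba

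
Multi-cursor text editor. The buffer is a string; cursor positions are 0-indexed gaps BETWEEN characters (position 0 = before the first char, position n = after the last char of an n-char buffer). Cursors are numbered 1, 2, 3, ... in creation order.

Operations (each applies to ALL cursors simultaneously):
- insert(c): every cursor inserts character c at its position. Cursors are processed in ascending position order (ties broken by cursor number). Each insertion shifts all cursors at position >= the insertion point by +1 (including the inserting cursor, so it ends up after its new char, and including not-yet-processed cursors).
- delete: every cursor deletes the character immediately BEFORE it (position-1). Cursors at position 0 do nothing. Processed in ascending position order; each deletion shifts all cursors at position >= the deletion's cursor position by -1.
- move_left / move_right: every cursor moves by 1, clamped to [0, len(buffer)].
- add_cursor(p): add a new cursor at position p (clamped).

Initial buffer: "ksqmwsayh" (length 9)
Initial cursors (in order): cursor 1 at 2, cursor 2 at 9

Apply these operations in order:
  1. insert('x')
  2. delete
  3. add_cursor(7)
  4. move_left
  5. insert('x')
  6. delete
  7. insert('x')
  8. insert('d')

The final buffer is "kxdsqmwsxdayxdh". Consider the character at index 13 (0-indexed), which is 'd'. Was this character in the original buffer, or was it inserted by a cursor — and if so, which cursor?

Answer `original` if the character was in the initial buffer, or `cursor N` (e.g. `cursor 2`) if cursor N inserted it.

Answer: cursor 2

Derivation:
After op 1 (insert('x')): buffer="ksxqmwsayhx" (len 11), cursors c1@3 c2@11, authorship ..1.......2
After op 2 (delete): buffer="ksqmwsayh" (len 9), cursors c1@2 c2@9, authorship .........
After op 3 (add_cursor(7)): buffer="ksqmwsayh" (len 9), cursors c1@2 c3@7 c2@9, authorship .........
After op 4 (move_left): buffer="ksqmwsayh" (len 9), cursors c1@1 c3@6 c2@8, authorship .........
After op 5 (insert('x')): buffer="kxsqmwsxayxh" (len 12), cursors c1@2 c3@8 c2@11, authorship .1.....3..2.
After op 6 (delete): buffer="ksqmwsayh" (len 9), cursors c1@1 c3@6 c2@8, authorship .........
After op 7 (insert('x')): buffer="kxsqmwsxayxh" (len 12), cursors c1@2 c3@8 c2@11, authorship .1.....3..2.
After op 8 (insert('d')): buffer="kxdsqmwsxdayxdh" (len 15), cursors c1@3 c3@10 c2@14, authorship .11.....33..22.
Authorship (.=original, N=cursor N): . 1 1 . . . . . 3 3 . . 2 2 .
Index 13: author = 2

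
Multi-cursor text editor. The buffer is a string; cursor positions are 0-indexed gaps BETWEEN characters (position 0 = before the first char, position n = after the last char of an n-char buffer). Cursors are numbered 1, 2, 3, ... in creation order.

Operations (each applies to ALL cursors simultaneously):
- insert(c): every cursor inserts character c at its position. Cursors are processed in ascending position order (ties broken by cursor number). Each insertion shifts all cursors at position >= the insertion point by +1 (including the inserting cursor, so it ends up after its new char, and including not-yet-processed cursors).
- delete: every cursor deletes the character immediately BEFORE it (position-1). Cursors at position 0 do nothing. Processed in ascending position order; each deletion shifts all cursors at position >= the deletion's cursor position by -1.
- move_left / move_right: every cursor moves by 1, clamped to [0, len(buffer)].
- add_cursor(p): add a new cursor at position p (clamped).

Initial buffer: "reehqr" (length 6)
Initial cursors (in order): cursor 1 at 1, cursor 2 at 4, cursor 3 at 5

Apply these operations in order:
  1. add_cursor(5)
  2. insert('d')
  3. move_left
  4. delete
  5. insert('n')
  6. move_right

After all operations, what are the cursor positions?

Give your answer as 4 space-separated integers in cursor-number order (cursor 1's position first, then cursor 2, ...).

After op 1 (add_cursor(5)): buffer="reehqr" (len 6), cursors c1@1 c2@4 c3@5 c4@5, authorship ......
After op 2 (insert('d')): buffer="rdeehdqddr" (len 10), cursors c1@2 c2@6 c3@9 c4@9, authorship .1...2.34.
After op 3 (move_left): buffer="rdeehdqddr" (len 10), cursors c1@1 c2@5 c3@8 c4@8, authorship .1...2.34.
After op 4 (delete): buffer="deeddr" (len 6), cursors c1@0 c2@3 c3@4 c4@4, authorship 1..24.
After op 5 (insert('n')): buffer="ndeendnndr" (len 10), cursors c1@1 c2@5 c3@8 c4@8, authorship 11..22344.
After op 6 (move_right): buffer="ndeendnndr" (len 10), cursors c1@2 c2@6 c3@9 c4@9, authorship 11..22344.

Answer: 2 6 9 9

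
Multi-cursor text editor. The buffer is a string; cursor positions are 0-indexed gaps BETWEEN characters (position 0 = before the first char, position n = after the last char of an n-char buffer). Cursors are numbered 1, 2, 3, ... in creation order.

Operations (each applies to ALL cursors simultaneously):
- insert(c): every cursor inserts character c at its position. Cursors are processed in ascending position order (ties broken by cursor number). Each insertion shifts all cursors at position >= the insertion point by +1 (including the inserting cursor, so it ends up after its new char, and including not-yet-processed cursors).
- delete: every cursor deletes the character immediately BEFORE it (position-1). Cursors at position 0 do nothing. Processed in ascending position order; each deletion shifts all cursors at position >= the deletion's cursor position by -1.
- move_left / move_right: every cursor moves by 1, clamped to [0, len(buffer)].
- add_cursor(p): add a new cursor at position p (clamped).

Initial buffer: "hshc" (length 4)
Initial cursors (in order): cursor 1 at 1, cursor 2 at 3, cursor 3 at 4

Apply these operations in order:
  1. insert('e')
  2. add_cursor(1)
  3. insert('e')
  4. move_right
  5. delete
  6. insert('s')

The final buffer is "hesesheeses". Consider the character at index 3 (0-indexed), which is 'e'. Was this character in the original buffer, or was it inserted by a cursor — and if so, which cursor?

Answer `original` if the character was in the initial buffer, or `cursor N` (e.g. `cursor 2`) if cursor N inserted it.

Answer: cursor 1

Derivation:
After op 1 (insert('e')): buffer="heshece" (len 7), cursors c1@2 c2@5 c3@7, authorship .1..2.3
After op 2 (add_cursor(1)): buffer="heshece" (len 7), cursors c4@1 c1@2 c2@5 c3@7, authorship .1..2.3
After op 3 (insert('e')): buffer="heeesheecee" (len 11), cursors c4@2 c1@4 c2@8 c3@11, authorship .411..22.33
After op 4 (move_right): buffer="heeesheecee" (len 11), cursors c4@3 c1@5 c2@9 c3@11, authorship .411..22.33
After op 5 (delete): buffer="heeheee" (len 7), cursors c4@2 c1@3 c2@6 c3@7, authorship .41.223
After op 6 (insert('s')): buffer="hesesheeses" (len 11), cursors c4@3 c1@5 c2@9 c3@11, authorship .4411.22233
Authorship (.=original, N=cursor N): . 4 4 1 1 . 2 2 2 3 3
Index 3: author = 1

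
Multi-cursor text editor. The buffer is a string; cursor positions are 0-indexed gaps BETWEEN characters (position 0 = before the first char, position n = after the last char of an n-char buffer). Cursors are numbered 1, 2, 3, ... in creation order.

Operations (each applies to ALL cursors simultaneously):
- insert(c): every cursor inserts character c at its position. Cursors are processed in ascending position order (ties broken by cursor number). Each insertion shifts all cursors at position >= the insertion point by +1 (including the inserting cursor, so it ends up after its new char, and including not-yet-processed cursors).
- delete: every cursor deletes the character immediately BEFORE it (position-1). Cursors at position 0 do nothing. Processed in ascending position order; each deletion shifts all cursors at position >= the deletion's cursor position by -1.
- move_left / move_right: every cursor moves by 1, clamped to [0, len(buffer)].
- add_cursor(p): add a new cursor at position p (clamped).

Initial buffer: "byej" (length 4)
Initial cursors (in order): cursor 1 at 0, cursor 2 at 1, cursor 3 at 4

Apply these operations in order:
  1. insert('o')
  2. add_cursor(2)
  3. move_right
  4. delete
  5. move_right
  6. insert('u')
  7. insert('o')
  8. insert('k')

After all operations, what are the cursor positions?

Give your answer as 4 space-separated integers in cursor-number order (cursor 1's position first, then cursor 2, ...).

After op 1 (insert('o')): buffer="oboyejo" (len 7), cursors c1@1 c2@3 c3@7, authorship 1.2...3
After op 2 (add_cursor(2)): buffer="oboyejo" (len 7), cursors c1@1 c4@2 c2@3 c3@7, authorship 1.2...3
After op 3 (move_right): buffer="oboyejo" (len 7), cursors c1@2 c4@3 c2@4 c3@7, authorship 1.2...3
After op 4 (delete): buffer="oej" (len 3), cursors c1@1 c2@1 c4@1 c3@3, authorship 1..
After op 5 (move_right): buffer="oej" (len 3), cursors c1@2 c2@2 c4@2 c3@3, authorship 1..
After op 6 (insert('u')): buffer="oeuuuju" (len 7), cursors c1@5 c2@5 c4@5 c3@7, authorship 1.124.3
After op 7 (insert('o')): buffer="oeuuuooojuo" (len 11), cursors c1@8 c2@8 c4@8 c3@11, authorship 1.124124.33
After op 8 (insert('k')): buffer="oeuuuoookkkjuok" (len 15), cursors c1@11 c2@11 c4@11 c3@15, authorship 1.124124124.333

Answer: 11 11 15 11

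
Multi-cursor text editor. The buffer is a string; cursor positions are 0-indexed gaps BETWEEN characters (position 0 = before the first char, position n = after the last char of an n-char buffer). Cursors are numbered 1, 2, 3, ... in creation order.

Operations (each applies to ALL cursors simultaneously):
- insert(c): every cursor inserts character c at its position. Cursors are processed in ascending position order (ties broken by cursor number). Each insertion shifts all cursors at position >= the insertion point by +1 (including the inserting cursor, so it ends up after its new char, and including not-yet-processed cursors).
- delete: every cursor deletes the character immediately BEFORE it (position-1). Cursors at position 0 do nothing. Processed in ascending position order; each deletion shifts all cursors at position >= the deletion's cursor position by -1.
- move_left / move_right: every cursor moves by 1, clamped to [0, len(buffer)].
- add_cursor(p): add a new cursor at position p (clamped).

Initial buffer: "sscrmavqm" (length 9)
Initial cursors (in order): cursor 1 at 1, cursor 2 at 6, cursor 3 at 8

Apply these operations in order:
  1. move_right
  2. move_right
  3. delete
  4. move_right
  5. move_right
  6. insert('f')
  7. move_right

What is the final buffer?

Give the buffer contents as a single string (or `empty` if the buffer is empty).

After op 1 (move_right): buffer="sscrmavqm" (len 9), cursors c1@2 c2@7 c3@9, authorship .........
After op 2 (move_right): buffer="sscrmavqm" (len 9), cursors c1@3 c2@8 c3@9, authorship .........
After op 3 (delete): buffer="ssrmav" (len 6), cursors c1@2 c2@6 c3@6, authorship ......
After op 4 (move_right): buffer="ssrmav" (len 6), cursors c1@3 c2@6 c3@6, authorship ......
After op 5 (move_right): buffer="ssrmav" (len 6), cursors c1@4 c2@6 c3@6, authorship ......
After op 6 (insert('f')): buffer="ssrmfavff" (len 9), cursors c1@5 c2@9 c3@9, authorship ....1..23
After op 7 (move_right): buffer="ssrmfavff" (len 9), cursors c1@6 c2@9 c3@9, authorship ....1..23

Answer: ssrmfavff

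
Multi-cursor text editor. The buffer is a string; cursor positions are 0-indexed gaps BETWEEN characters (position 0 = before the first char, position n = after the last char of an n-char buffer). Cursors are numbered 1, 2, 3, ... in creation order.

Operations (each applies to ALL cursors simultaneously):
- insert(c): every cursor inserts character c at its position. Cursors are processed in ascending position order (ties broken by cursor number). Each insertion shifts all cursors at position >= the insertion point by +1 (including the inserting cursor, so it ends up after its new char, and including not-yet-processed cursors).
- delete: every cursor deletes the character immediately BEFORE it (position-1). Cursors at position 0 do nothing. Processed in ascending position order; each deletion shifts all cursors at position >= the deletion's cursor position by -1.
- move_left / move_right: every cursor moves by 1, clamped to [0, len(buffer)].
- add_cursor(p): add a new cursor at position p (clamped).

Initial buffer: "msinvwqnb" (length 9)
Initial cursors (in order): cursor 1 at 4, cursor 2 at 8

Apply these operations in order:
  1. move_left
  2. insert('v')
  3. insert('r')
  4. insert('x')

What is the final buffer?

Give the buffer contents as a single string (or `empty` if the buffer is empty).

Answer: msivrxnvwqvrxnb

Derivation:
After op 1 (move_left): buffer="msinvwqnb" (len 9), cursors c1@3 c2@7, authorship .........
After op 2 (insert('v')): buffer="msivnvwqvnb" (len 11), cursors c1@4 c2@9, authorship ...1....2..
After op 3 (insert('r')): buffer="msivrnvwqvrnb" (len 13), cursors c1@5 c2@11, authorship ...11....22..
After op 4 (insert('x')): buffer="msivrxnvwqvrxnb" (len 15), cursors c1@6 c2@13, authorship ...111....222..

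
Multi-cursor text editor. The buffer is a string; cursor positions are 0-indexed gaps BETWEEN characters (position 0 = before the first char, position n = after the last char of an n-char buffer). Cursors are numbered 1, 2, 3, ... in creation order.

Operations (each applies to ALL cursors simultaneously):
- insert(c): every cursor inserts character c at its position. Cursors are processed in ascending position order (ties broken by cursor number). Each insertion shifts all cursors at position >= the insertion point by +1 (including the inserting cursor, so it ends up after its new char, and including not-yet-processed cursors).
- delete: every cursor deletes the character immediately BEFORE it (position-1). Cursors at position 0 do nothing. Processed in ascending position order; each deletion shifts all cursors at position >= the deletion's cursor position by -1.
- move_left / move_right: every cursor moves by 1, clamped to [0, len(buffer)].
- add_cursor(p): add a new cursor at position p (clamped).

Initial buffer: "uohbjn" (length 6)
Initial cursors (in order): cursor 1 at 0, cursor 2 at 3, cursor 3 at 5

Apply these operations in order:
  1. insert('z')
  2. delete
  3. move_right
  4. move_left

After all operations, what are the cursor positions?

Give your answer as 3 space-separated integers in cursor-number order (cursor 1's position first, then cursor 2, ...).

Answer: 0 3 5

Derivation:
After op 1 (insert('z')): buffer="zuohzbjzn" (len 9), cursors c1@1 c2@5 c3@8, authorship 1...2..3.
After op 2 (delete): buffer="uohbjn" (len 6), cursors c1@0 c2@3 c3@5, authorship ......
After op 3 (move_right): buffer="uohbjn" (len 6), cursors c1@1 c2@4 c3@6, authorship ......
After op 4 (move_left): buffer="uohbjn" (len 6), cursors c1@0 c2@3 c3@5, authorship ......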